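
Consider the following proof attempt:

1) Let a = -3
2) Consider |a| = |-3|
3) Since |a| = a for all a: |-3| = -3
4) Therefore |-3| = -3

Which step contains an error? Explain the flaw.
Step 3: Since |a| = a for all a: |-3| = -3

Step 3 incorrectly states that |a| = a for all a. The correct definition is |a| = a when a >= 0, and |a| = -a when a < 0. Since -3 < 0, we have |-3| = -(-3) = 3, not -3.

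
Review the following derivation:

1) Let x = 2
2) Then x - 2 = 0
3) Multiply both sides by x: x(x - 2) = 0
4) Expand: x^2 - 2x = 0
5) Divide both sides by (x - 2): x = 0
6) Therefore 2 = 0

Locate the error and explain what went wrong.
Step 5: Divide both sides by (x - 2): x = 0

Step 5 divides both sides by (x - 2). However, since x = 2, we have (x - 2) = 0. Division by zero is undefined, making this step invalid.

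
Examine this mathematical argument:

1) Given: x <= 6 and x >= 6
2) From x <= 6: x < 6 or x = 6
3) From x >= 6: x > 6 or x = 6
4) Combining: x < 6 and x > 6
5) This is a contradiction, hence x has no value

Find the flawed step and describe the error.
Step 4: Combining: x < 6 and x > 6

Step 4 incorrectly combines the conditions. From x <= 6 and x >= 6, the intersection is x = 6. The error treats the 'or' cases as 'and' requirements. The correct conclusion is that x = 6 is the unique solution, not that no solution exists.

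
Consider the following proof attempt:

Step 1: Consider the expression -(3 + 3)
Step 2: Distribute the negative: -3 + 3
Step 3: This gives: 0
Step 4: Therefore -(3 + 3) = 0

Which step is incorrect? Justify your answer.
Step 2: Distribute the negative: -3 + 3

Step 2 incorrectly distributes the negative sign. The correct distribution is -(3 + 3) = -3 - 3 = -6. The negative must be applied to both terms, not just the first. The error treats -(3 + 3) as -3 + 3, which equals 0 instead of -6.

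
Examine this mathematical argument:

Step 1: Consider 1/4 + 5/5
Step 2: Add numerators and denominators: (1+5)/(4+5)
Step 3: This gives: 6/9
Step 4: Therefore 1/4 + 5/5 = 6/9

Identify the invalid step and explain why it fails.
Step 2: Add numerators and denominators: (1+5)/(4+5)

Step 2 incorrectly adds fractions by separately adding numerators and denominators. This is wrong. The correct method requires a common denominator: 1/4 + 5/5 = (1×5 + 5×4)/(4×5) = 25/20 = 5/4. The method used gives 6/9, which is different.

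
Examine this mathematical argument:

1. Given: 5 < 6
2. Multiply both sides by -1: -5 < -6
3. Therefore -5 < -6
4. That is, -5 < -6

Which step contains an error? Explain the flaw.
Step 2: Multiply both sides by -1: -5 < -6

Step 2 multiplies both sides by -1 but fails to reverse the inequality sign. When multiplying (or dividing) an inequality by a negative number, the direction must be reversed. Since 5 < 6, we should get -5 > -6, i.e., -5 > -6.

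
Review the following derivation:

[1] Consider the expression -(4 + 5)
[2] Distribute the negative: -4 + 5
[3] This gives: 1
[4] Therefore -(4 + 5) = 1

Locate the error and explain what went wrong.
Step 2: Distribute the negative: -4 + 5

Step 2 incorrectly distributes the negative sign. The correct distribution is -(4 + 5) = -4 - 5 = -9. The negative must be applied to both terms, not just the first. The error treats -(4 + 5) as -4 + 5, which equals 1 instead of -9.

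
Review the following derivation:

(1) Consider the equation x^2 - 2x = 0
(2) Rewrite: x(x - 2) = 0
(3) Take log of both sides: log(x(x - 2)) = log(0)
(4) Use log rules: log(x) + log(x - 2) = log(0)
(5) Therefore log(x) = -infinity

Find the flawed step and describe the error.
Step 3: Take log of both sides: log(x(x - 2)) = log(0)

Step 3 takes the logarithm of both sides, resulting in log(0) on the right side. The logarithm is only defined for positive numbers; log(0) is undefined (approaches negative infinity). This operation is invalid.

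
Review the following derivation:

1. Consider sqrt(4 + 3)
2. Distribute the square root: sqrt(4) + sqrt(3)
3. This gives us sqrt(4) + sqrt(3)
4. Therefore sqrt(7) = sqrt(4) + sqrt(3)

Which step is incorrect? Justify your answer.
Step 2: Distribute the square root: sqrt(4) + sqrt(3)

Step 2 incorrectly 'distributes' the square root over addition. The square root function does not distribute: sqrt(a + b) ≠ sqrt(a) + sqrt(b). In fact, sqrt(4 + 3) = sqrt(7) ≈ 2.6458, while sqrt(4) + sqrt(3) ≈ 3.7321.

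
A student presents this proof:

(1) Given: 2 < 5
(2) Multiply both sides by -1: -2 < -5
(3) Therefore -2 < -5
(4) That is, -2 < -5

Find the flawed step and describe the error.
Step 2: Multiply both sides by -1: -2 < -5

Step 2 multiplies both sides by -1 but fails to reverse the inequality sign. When multiplying (or dividing) an inequality by a negative number, the direction must be reversed. Since 2 < 5, we should get -2 > -5, i.e., -2 > -5.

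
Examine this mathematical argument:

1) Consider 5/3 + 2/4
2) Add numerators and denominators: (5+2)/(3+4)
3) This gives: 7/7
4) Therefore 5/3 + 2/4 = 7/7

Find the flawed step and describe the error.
Step 2: Add numerators and denominators: (5+2)/(3+4)

Step 2 incorrectly adds fractions by separately adding numerators and denominators. This is wrong. The correct method requires a common denominator: 5/3 + 2/4 = (5×4 + 2×3)/(3×4) = 26/12 = 13/6. The method used gives 7/7, which is different.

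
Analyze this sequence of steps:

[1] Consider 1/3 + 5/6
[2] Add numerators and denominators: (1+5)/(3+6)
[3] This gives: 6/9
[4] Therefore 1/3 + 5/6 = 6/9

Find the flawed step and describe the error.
Step 2: Add numerators and denominators: (1+5)/(3+6)

Step 2 incorrectly adds fractions by separately adding numerators and denominators. This is wrong. The correct method requires a common denominator: 1/3 + 5/6 = (1×6 + 5×3)/(3×6) = 21/18 = 7/6. The method used gives 6/9, which is different.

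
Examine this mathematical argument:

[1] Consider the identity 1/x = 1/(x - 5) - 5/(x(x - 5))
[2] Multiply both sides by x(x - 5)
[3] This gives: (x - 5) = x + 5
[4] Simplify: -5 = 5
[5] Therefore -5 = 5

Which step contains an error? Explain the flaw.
Step 3: This gives: (x - 5) = x + 5

Step 3 makes a sign error when clearing denominators. Multiplying -5/(x(x - 5)) by x(x - 5) gives -5, not +5. The correct result is (x - 5) = x - 5, which is trivially true, not (x - 5) = x + 5. (Step 1 is a valid identity: 1/(x - 5) - 5/(x(x - 5)) = (x - 5)/(x(x - 5)) = 1/x.)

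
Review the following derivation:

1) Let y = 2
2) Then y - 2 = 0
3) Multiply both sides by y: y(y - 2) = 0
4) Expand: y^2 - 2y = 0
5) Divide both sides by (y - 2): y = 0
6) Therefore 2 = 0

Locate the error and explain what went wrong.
Step 5: Divide both sides by (y - 2): y = 0

Step 5 divides both sides by (y - 2). However, since y = 2, we have (y - 2) = 0. Division by zero is undefined, making this step invalid.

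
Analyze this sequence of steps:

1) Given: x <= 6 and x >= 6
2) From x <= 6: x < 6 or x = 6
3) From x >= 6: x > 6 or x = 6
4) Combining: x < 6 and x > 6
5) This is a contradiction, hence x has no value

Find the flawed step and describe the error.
Step 4: Combining: x < 6 and x > 6

Step 4 incorrectly combines the conditions. From x <= 6 and x >= 6, the intersection is x = 6. The error treats the 'or' cases as 'and' requirements. The correct conclusion is that x = 6 is the unique solution, not that no solution exists.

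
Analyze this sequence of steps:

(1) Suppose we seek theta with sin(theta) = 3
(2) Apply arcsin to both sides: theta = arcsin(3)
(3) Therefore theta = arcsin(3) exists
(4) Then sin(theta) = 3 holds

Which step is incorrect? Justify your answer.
Step 2: Apply arcsin to both sides: theta = arcsin(3)

Step 2 applies arcsin to 3. However, arcsin(x) is only defined for x in [-1, 1] because sin(theta) can only produce values in that range. Since |3| > 1, arcsin(3) is undefined. There is no angle whose sine equals 3.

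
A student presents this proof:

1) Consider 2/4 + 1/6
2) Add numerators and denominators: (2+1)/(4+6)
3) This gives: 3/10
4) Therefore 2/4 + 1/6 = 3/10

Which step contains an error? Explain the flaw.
Step 2: Add numerators and denominators: (2+1)/(4+6)

Step 2 incorrectly adds fractions by separately adding numerators and denominators. This is wrong. The correct method requires a common denominator: 2/4 + 1/6 = (2×6 + 1×4)/(4×6) = 16/24 = 2/3. The method used gives 3/10, which is different.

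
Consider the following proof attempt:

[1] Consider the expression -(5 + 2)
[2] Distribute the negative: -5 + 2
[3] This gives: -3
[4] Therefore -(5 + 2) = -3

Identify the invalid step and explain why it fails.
Step 2: Distribute the negative: -5 + 2

Step 2 incorrectly distributes the negative sign. The correct distribution is -(5 + 2) = -5 - 2 = -7. The negative must be applied to both terms, not just the first. The error treats -(5 + 2) as -5 + 2, which equals -3 instead of -7.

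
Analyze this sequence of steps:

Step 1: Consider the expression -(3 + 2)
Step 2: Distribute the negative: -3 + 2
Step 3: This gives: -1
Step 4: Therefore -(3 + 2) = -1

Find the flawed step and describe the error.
Step 2: Distribute the negative: -3 + 2

Step 2 incorrectly distributes the negative sign. The correct distribution is -(3 + 2) = -3 - 2 = -5. The negative must be applied to both terms, not just the first. The error treats -(3 + 2) as -3 + 2, which equals -1 instead of -5.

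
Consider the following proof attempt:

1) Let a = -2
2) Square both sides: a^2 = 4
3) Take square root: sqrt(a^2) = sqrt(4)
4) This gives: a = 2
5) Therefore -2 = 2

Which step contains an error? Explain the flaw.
Step 4: This gives: a = 2

Step 4 incorrectly states that sqrt(a^2) = a. The correct identity is sqrt(a^2) = |a|. Since a = -2 < 0, we have sqrt(a^2) = |-2| = 2, not a = -2.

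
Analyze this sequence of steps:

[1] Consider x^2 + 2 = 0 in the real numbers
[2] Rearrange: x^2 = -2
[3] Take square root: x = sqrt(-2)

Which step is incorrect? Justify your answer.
Step 3: Take square root: x = sqrt(-2)

Step 3 takes the square root of -2, which is negative. In the real number system, the square root of a negative number is undefined. The equation x^2 + 2 = 0 has no real solutions. Square roots of negative numbers only exist in the complex numbers.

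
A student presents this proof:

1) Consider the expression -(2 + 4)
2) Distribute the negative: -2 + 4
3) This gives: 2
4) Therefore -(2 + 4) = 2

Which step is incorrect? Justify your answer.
Step 2: Distribute the negative: -2 + 4

Step 2 incorrectly distributes the negative sign. The correct distribution is -(2 + 4) = -2 - 4 = -6. The negative must be applied to both terms, not just the first. The error treats -(2 + 4) as -2 + 4, which equals 2 instead of -6.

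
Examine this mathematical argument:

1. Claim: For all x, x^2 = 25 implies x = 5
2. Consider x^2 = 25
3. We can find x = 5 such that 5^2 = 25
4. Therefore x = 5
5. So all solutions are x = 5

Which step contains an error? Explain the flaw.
Step 4: Therefore x = 5

Step 4 incorrectly concludes that x = 5 is the only solution. The proof shows that x = 5 is A solution (existence), but does not show it is the ONLY solution (uniqueness). In fact, x = -5 is also a solution since (-5)^2 = 25. Finding one solution doesn't prove there are no others.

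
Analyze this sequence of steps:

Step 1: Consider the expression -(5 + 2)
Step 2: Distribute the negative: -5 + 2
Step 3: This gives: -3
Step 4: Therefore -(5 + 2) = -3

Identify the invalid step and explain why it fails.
Step 2: Distribute the negative: -5 + 2

Step 2 incorrectly distributes the negative sign. The correct distribution is -(5 + 2) = -5 - 2 = -7. The negative must be applied to both terms, not just the first. The error treats -(5 + 2) as -5 + 2, which equals -3 instead of -7.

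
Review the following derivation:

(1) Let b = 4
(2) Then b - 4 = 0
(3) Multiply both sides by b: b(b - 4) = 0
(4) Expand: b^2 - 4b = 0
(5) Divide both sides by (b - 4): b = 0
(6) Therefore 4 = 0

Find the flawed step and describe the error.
Step 5: Divide both sides by (b - 4): b = 0

Step 5 divides both sides by (b - 4). However, since b = 4, we have (b - 4) = 0. Division by zero is undefined, making this step invalid.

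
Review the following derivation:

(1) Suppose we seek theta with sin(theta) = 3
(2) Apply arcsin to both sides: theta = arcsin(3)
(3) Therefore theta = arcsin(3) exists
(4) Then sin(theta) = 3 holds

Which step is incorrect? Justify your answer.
Step 2: Apply arcsin to both sides: theta = arcsin(3)

Step 2 applies arcsin to 3. However, arcsin(x) is only defined for x in [-1, 1] because sin(theta) can only produce values in that range. Since |3| > 1, arcsin(3) is undefined. There is no angle whose sine equals 3.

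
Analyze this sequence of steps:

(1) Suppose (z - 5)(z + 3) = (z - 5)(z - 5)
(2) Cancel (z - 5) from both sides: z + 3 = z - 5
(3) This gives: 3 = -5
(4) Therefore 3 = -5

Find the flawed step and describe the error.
Step 2: Cancel (z - 5) from both sides: z + 3 = z - 5

Step 2 cancels (z - 5) from both sides. This is only valid if (z - 5) ≠ 0, i.e., z ≠ 5. When z = 5, both sides equal zero regardless of the other factors. The correct approach requires considering z = 5 as a separate case.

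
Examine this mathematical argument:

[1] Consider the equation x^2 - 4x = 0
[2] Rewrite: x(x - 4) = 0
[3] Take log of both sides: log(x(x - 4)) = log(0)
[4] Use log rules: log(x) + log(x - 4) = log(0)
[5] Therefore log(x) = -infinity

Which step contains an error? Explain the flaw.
Step 3: Take log of both sides: log(x(x - 4)) = log(0)

Step 3 takes the logarithm of both sides, resulting in log(0) on the right side. The logarithm is only defined for positive numbers; log(0) is undefined (approaches negative infinity). This operation is invalid.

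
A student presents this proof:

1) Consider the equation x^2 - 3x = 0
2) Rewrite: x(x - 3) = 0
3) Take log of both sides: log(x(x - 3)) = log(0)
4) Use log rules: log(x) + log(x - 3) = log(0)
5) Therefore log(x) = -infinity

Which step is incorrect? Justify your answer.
Step 3: Take log of both sides: log(x(x - 3)) = log(0)

Step 3 takes the logarithm of both sides, resulting in log(0) on the right side. The logarithm is only defined for positive numbers; log(0) is undefined (approaches negative infinity). This operation is invalid.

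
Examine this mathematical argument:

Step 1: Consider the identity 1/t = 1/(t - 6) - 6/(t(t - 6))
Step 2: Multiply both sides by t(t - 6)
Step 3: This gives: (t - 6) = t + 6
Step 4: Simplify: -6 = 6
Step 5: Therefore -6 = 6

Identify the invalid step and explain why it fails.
Step 3: This gives: (t - 6) = t + 6

Step 3 makes a sign error when clearing denominators. Multiplying -6/(t(t - 6)) by t(t - 6) gives -6, not +6. The correct result is (t - 6) = t - 6, which is trivially true, not (t - 6) = t + 6. (Step 1 is a valid identity: 1/(t - 6) - 6/(t(t - 6)) = (t - 6)/(t(t - 6)) = 1/t.)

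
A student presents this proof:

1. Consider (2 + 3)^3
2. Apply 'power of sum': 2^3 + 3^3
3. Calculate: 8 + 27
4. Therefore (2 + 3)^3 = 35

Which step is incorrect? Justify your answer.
Step 2: Apply 'power of sum': 2^3 + 3^3

Step 2 incorrectly applies a non-existent rule '(a+b)^n = a^n + b^n'. This is false in general. The correct expansion uses the binomial theorem. The actual value is (2 + 3)^3 = 5^3 = 125, not 35.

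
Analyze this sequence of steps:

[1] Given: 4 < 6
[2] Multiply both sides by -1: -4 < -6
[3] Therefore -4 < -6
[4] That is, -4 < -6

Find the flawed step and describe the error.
Step 2: Multiply both sides by -1: -4 < -6

Step 2 multiplies both sides by -1 but fails to reverse the inequality sign. When multiplying (or dividing) an inequality by a negative number, the direction must be reversed. Since 4 < 6, we should get -4 > -6, i.e., -4 > -6.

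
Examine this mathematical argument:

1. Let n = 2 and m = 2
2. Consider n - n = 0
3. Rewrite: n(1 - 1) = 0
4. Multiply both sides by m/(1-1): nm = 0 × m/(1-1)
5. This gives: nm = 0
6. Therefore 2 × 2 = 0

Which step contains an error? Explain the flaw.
Step 4: Multiply both sides by m/(1-1): nm = 0 × m/(1-1)

Step 4 multiplies both sides by m/(1-1). However, 1-1 = 0, so this is multiplication by m/0, which is undefined. We cannot multiply by an undefined expression.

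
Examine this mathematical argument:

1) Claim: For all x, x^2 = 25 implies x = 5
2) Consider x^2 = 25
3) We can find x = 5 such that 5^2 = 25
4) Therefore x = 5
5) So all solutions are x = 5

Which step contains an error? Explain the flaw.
Step 4: Therefore x = 5

Step 4 incorrectly concludes that x = 5 is the only solution. The proof shows that x = 5 is A solution (existence), but does not show it is the ONLY solution (uniqueness). In fact, x = -5 is also a solution since (-5)^2 = 25. Finding one solution doesn't prove there are no others.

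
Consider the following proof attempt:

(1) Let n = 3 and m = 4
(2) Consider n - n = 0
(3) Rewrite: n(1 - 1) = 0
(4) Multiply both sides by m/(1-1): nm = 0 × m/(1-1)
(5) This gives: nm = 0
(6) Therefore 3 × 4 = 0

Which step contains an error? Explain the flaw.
Step 4: Multiply both sides by m/(1-1): nm = 0 × m/(1-1)

Step 4 multiplies both sides by m/(1-1). However, 1-1 = 0, so this is multiplication by m/0, which is undefined. We cannot multiply by an undefined expression.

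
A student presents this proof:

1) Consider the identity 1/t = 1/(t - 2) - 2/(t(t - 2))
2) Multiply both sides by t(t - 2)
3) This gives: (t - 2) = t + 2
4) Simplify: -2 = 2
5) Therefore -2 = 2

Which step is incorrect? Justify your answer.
Step 3: This gives: (t - 2) = t + 2

Step 3 makes a sign error when clearing denominators. Multiplying -2/(t(t - 2)) by t(t - 2) gives -2, not +2. The correct result is (t - 2) = t - 2, which is trivially true, not (t - 2) = t + 2. (Step 1 is a valid identity: 1/(t - 2) - 2/(t(t - 2)) = (t - 2)/(t(t - 2)) = 1/t.)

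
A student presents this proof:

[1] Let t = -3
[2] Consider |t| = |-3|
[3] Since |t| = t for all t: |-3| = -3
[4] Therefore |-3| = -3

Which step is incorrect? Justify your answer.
Step 3: Since |t| = t for all t: |-3| = -3

Step 3 incorrectly states that |t| = t for all t. The correct definition is |t| = t when t >= 0, and |t| = -t when t < 0. Since -3 < 0, we have |-3| = -(-3) = 3, not -3.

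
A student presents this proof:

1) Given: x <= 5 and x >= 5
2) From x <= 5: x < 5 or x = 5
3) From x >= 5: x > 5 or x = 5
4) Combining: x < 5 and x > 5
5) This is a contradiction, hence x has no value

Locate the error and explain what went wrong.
Step 4: Combining: x < 5 and x > 5

Step 4 incorrectly combines the conditions. From x <= 5 and x >= 5, the intersection is x = 5. The error treats the 'or' cases as 'and' requirements. The correct conclusion is that x = 5 is the unique solution, not that no solution exists.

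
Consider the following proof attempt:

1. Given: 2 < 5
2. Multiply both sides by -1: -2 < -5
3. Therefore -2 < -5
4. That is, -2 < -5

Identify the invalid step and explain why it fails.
Step 2: Multiply both sides by -1: -2 < -5

Step 2 multiplies both sides by -1 but fails to reverse the inequality sign. When multiplying (or dividing) an inequality by a negative number, the direction must be reversed. Since 2 < 5, we should get -2 > -5, i.e., -2 > -5.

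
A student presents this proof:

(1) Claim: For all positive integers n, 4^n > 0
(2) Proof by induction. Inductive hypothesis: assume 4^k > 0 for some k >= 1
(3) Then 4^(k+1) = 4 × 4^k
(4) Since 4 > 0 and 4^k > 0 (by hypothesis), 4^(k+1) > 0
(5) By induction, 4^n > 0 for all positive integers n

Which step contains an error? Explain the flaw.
Step 5: By induction, 4^n > 0 for all positive integers n

Step 5 concludes the proof by induction, but no base case was ever established. A valid induction proof requires: (1) a base case proving 4^1 > 0, and (2) an inductive step showing IF 4^k > 0 THEN 4^(k+1) > 0. Steps 2-4 correctly establish the inductive step, but without the base case the conclusion in step 5 does not follow.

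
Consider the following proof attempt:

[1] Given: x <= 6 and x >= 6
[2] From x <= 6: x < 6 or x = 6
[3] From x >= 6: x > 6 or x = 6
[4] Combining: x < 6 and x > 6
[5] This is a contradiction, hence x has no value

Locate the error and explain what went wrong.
Step 4: Combining: x < 6 and x > 6

Step 4 incorrectly combines the conditions. From x <= 6 and x >= 6, the intersection is x = 6. The error treats the 'or' cases as 'and' requirements. The correct conclusion is that x = 6 is the unique solution, not that no solution exists.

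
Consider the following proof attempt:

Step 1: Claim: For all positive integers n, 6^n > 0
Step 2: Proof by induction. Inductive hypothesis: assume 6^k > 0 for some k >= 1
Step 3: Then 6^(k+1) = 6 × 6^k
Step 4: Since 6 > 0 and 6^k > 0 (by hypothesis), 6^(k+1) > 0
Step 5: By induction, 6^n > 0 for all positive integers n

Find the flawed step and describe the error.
Step 5: By induction, 6^n > 0 for all positive integers n

Step 5 concludes the proof by induction, but no base case was ever established. A valid induction proof requires: (1) a base case proving 6^1 > 0, and (2) an inductive step showing IF 6^k > 0 THEN 6^(k+1) > 0. Steps 2-4 correctly establish the inductive step, but without the base case the conclusion in step 5 does not follow.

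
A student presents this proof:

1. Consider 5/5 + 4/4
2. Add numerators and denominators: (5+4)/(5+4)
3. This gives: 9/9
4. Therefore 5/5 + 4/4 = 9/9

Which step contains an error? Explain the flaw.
Step 2: Add numerators and denominators: (5+4)/(5+4)

Step 2 incorrectly adds fractions by separately adding numerators and denominators. This is wrong. The correct method requires a common denominator: 5/5 + 4/4 = (5×4 + 4×5)/(5×4) = 40/20 = 2. The method used gives 9/9, which is different.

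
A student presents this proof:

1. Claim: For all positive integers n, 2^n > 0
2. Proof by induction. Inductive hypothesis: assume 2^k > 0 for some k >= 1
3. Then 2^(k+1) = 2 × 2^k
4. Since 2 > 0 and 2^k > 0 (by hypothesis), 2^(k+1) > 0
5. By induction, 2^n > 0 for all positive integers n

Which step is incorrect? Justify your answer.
Step 5: By induction, 2^n > 0 for all positive integers n

Step 5 concludes the proof by induction, but no base case was ever established. A valid induction proof requires: (1) a base case proving 2^1 > 0, and (2) an inductive step showing IF 2^k > 0 THEN 2^(k+1) > 0. Steps 2-4 correctly establish the inductive step, but without the base case the conclusion in step 5 does not follow.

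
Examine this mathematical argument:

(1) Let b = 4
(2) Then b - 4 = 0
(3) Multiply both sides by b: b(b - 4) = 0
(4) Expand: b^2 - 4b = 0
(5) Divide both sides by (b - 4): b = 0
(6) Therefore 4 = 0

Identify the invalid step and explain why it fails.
Step 5: Divide both sides by (b - 4): b = 0

Step 5 divides both sides by (b - 4). However, since b = 4, we have (b - 4) = 0. Division by zero is undefined, making this step invalid.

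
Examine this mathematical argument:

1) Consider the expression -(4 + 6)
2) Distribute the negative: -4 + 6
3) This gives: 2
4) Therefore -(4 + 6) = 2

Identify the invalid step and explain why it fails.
Step 2: Distribute the negative: -4 + 6

Step 2 incorrectly distributes the negative sign. The correct distribution is -(4 + 6) = -4 - 6 = -10. The negative must be applied to both terms, not just the first. The error treats -(4 + 6) as -4 + 6, which equals 2 instead of -10.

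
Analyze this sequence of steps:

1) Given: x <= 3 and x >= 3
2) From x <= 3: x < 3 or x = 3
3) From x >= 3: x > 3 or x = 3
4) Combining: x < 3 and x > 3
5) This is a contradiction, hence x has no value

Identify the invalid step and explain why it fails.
Step 4: Combining: x < 3 and x > 3

Step 4 incorrectly combines the conditions. From x <= 3 and x >= 3, the intersection is x = 3. The error treats the 'or' cases as 'and' requirements. The correct conclusion is that x = 3 is the unique solution, not that no solution exists.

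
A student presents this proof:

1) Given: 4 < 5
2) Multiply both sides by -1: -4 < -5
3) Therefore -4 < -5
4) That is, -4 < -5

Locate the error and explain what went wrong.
Step 2: Multiply both sides by -1: -4 < -5

Step 2 multiplies both sides by -1 but fails to reverse the inequality sign. When multiplying (or dividing) an inequality by a negative number, the direction must be reversed. Since 4 < 5, we should get -4 > -5, i.e., -4 > -5.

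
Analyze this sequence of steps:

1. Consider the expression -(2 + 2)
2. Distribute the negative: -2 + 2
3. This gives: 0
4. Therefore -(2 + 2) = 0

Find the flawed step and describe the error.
Step 2: Distribute the negative: -2 + 2

Step 2 incorrectly distributes the negative sign. The correct distribution is -(2 + 2) = -2 - 2 = -4. The negative must be applied to both terms, not just the first. The error treats -(2 + 2) as -2 + 2, which equals 0 instead of -4.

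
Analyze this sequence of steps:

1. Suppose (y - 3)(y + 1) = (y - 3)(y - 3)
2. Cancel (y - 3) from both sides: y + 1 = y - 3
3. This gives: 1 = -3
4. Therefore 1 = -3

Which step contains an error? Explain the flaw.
Step 2: Cancel (y - 3) from both sides: y + 1 = y - 3

Step 2 cancels (y - 3) from both sides. This is only valid if (y - 3) ≠ 0, i.e., y ≠ 3. When y = 3, both sides equal zero regardless of the other factors. The correct approach requires considering y = 3 as a separate case.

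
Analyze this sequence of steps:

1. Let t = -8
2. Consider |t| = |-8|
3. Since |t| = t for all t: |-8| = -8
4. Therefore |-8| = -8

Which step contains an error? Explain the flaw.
Step 3: Since |t| = t for all t: |-8| = -8

Step 3 incorrectly states that |t| = t for all t. The correct definition is |t| = t when t >= 0, and |t| = -t when t < 0. Since -8 < 0, we have |-8| = -(-8) = 8, not -8.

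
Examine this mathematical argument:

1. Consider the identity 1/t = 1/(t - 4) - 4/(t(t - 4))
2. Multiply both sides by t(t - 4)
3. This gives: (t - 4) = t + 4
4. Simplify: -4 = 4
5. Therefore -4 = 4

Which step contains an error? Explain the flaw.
Step 3: This gives: (t - 4) = t + 4

Step 3 makes a sign error when clearing denominators. Multiplying -4/(t(t - 4)) by t(t - 4) gives -4, not +4. The correct result is (t - 4) = t - 4, which is trivially true, not (t - 4) = t + 4. (Step 1 is a valid identity: 1/(t - 4) - 4/(t(t - 4)) = (t - 4)/(t(t - 4)) = 1/t.)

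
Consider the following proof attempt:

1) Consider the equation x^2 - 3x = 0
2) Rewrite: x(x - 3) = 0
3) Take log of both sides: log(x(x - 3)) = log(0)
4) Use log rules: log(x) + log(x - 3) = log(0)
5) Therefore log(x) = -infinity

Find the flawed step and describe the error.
Step 3: Take log of both sides: log(x(x - 3)) = log(0)

Step 3 takes the logarithm of both sides, resulting in log(0) on the right side. The logarithm is only defined for positive numbers; log(0) is undefined (approaches negative infinity). This operation is invalid.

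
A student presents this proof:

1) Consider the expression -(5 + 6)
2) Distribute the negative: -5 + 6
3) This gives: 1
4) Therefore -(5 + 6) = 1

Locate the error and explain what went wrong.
Step 2: Distribute the negative: -5 + 6

Step 2 incorrectly distributes the negative sign. The correct distribution is -(5 + 6) = -5 - 6 = -11. The negative must be applied to both terms, not just the first. The error treats -(5 + 6) as -5 + 6, which equals 1 instead of -11.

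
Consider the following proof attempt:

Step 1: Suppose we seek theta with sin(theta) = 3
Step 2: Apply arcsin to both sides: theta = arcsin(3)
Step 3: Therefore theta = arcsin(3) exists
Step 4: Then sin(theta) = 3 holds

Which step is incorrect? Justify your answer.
Step 2: Apply arcsin to both sides: theta = arcsin(3)

Step 2 applies arcsin to 3. However, arcsin(x) is only defined for x in [-1, 1] because sin(theta) can only produce values in that range. Since |3| > 1, arcsin(3) is undefined. There is no angle whose sine equals 3.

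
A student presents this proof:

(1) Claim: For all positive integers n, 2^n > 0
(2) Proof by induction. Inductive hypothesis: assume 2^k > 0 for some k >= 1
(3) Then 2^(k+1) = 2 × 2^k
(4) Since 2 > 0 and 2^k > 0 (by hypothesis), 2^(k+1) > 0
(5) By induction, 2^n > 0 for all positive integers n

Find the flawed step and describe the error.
Step 5: By induction, 2^n > 0 for all positive integers n

Step 5 concludes the proof by induction, but no base case was ever established. A valid induction proof requires: (1) a base case proving 2^1 > 0, and (2) an inductive step showing IF 2^k > 0 THEN 2^(k+1) > 0. Steps 2-4 correctly establish the inductive step, but without the base case the conclusion in step 5 does not follow.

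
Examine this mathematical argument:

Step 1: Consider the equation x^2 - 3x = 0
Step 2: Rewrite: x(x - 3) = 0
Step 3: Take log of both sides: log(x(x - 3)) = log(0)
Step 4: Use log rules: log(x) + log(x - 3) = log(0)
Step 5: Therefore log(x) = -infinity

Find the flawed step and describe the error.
Step 3: Take log of both sides: log(x(x - 3)) = log(0)

Step 3 takes the logarithm of both sides, resulting in log(0) on the right side. The logarithm is only defined for positive numbers; log(0) is undefined (approaches negative infinity). This operation is invalid.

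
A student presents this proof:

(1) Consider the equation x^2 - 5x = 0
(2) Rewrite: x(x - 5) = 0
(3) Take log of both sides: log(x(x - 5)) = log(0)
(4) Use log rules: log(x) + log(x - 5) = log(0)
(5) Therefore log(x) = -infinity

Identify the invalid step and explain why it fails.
Step 3: Take log of both sides: log(x(x - 5)) = log(0)

Step 3 takes the logarithm of both sides, resulting in log(0) on the right side. The logarithm is only defined for positive numbers; log(0) is undefined (approaches negative infinity). This operation is invalid.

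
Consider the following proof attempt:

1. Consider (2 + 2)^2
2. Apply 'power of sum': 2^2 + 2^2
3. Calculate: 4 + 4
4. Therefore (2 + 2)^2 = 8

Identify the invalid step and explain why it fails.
Step 2: Apply 'power of sum': 2^2 + 2^2

Step 2 incorrectly applies a non-existent rule '(a+b)^n = a^n + b^n'. This is false in general. The correct expansion uses the binomial theorem. The actual value is (2 + 2)^2 = 4^2 = 16, not 8.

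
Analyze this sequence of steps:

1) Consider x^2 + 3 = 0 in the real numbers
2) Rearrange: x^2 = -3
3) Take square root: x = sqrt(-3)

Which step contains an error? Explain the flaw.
Step 3: Take square root: x = sqrt(-3)

Step 3 takes the square root of -3, which is negative. In the real number system, the square root of a negative number is undefined. The equation x^2 + 3 = 0 has no real solutions. Square roots of negative numbers only exist in the complex numbers.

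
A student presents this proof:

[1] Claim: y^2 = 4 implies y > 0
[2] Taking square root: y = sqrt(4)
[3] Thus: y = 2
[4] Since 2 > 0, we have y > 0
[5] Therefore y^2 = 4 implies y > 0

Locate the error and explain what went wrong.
Step 2: Taking square root: y = sqrt(4)

Step 2 takes the square root and assumes the positive root only. The equation y^2 = 4 actually has two solutions: y = 2 and y = -2. The proof silently assumes y > 0 without justification, then uses this assumption to conclude y > 0, which is circular. The counterexample y = -2 shows the claim is false.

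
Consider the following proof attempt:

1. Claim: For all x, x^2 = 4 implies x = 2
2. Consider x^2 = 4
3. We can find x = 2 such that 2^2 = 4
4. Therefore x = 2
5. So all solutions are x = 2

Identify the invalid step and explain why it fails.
Step 4: Therefore x = 2

Step 4 incorrectly concludes that x = 2 is the only solution. The proof shows that x = 2 is A solution (existence), but does not show it is the ONLY solution (uniqueness). In fact, x = -2 is also a solution since (-2)^2 = 4. Finding one solution doesn't prove there are no others.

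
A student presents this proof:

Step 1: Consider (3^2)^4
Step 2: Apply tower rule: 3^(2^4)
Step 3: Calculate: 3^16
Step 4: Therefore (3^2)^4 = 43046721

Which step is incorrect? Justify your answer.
Step 2: Apply tower rule: 3^(2^4)

Step 2 incorrectly states that (a^b)^c = a^(b^c). The correct rule is (a^b)^c = a^(b×c). The actual value is (3^2)^4 = 3^8 = 6561, not 3^16 = 43046721.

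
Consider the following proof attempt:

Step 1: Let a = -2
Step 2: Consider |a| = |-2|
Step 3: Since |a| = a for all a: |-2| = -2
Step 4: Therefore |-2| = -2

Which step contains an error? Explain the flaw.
Step 3: Since |a| = a for all a: |-2| = -2

Step 3 incorrectly states that |a| = a for all a. The correct definition is |a| = a when a >= 0, and |a| = -a when a < 0. Since -2 < 0, we have |-2| = -(-2) = 2, not -2.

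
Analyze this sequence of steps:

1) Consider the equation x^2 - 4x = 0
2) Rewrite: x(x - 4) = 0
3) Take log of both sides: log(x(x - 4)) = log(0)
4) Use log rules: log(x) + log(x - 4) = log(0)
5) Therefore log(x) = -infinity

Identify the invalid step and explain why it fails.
Step 3: Take log of both sides: log(x(x - 4)) = log(0)

Step 3 takes the logarithm of both sides, resulting in log(0) on the right side. The logarithm is only defined for positive numbers; log(0) is undefined (approaches negative infinity). This operation is invalid.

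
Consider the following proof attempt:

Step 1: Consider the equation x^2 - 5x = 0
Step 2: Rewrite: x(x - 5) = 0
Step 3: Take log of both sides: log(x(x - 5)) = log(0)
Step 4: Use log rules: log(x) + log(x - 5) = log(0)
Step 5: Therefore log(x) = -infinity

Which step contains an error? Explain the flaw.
Step 3: Take log of both sides: log(x(x - 5)) = log(0)

Step 3 takes the logarithm of both sides, resulting in log(0) on the right side. The logarithm is only defined for positive numbers; log(0) is undefined (approaches negative infinity). This operation is invalid.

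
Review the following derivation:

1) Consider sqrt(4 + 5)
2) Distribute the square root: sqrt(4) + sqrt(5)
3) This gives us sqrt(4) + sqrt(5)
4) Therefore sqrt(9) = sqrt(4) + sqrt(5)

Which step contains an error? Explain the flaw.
Step 2: Distribute the square root: sqrt(4) + sqrt(5)

Step 2 incorrectly 'distributes' the square root over addition. The square root function does not distribute: sqrt(a + b) ≠ sqrt(a) + sqrt(b). In fact, sqrt(4 + 5) = sqrt(9) ≈ 3.0000, while sqrt(4) + sqrt(5) ≈ 4.2361.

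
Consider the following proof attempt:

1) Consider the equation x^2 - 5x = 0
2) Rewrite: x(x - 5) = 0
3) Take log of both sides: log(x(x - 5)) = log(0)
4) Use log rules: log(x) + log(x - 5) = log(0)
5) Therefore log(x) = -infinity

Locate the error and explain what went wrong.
Step 3: Take log of both sides: log(x(x - 5)) = log(0)

Step 3 takes the logarithm of both sides, resulting in log(0) on the right side. The logarithm is only defined for positive numbers; log(0) is undefined (approaches negative infinity). This operation is invalid.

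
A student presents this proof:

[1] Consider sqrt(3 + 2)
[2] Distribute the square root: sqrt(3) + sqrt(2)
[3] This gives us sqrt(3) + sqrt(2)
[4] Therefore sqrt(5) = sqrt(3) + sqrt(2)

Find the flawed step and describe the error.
Step 2: Distribute the square root: sqrt(3) + sqrt(2)

Step 2 incorrectly 'distributes' the square root over addition. The square root function does not distribute: sqrt(a + b) ≠ sqrt(a) + sqrt(b). In fact, sqrt(3 + 2) = sqrt(5) ≈ 2.2361, while sqrt(3) + sqrt(2) ≈ 3.1463.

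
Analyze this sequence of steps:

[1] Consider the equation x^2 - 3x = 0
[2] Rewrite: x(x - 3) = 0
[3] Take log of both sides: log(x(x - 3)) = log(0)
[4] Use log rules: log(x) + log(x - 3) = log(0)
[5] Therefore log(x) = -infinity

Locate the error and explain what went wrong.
Step 3: Take log of both sides: log(x(x - 3)) = log(0)

Step 3 takes the logarithm of both sides, resulting in log(0) on the right side. The logarithm is only defined for positive numbers; log(0) is undefined (approaches negative infinity). This operation is invalid.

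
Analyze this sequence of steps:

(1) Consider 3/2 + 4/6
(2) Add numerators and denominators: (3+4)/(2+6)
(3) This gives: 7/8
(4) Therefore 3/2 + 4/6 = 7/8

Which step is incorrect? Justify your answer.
Step 2: Add numerators and denominators: (3+4)/(2+6)

Step 2 incorrectly adds fractions by separately adding numerators and denominators. This is wrong. The correct method requires a common denominator: 3/2 + 4/6 = (3×6 + 4×2)/(2×6) = 26/12 = 13/6. The method used gives 7/8, which is different.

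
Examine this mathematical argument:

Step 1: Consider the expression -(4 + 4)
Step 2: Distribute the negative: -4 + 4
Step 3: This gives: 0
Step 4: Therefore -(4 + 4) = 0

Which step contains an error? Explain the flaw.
Step 2: Distribute the negative: -4 + 4

Step 2 incorrectly distributes the negative sign. The correct distribution is -(4 + 4) = -4 - 4 = -8. The negative must be applied to both terms, not just the first. The error treats -(4 + 4) as -4 + 4, which equals 0 instead of -8.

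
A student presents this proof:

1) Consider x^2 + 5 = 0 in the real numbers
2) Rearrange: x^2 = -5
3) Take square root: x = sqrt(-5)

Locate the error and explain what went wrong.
Step 3: Take square root: x = sqrt(-5)

Step 3 takes the square root of -5, which is negative. In the real number system, the square root of a negative number is undefined. The equation x^2 + 5 = 0 has no real solutions. Square roots of negative numbers only exist in the complex numbers.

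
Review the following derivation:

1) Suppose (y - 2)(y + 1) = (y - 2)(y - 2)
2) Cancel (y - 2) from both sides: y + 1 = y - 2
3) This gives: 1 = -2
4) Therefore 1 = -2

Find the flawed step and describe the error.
Step 2: Cancel (y - 2) from both sides: y + 1 = y - 2

Step 2 cancels (y - 2) from both sides. This is only valid if (y - 2) ≠ 0, i.e., y ≠ 2. When y = 2, both sides equal zero regardless of the other factors. The correct approach requires considering y = 2 as a separate case.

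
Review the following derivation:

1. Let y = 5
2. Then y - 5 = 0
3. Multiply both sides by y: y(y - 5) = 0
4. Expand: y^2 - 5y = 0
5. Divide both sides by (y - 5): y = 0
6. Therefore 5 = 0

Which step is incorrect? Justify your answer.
Step 5: Divide both sides by (y - 5): y = 0

Step 5 divides both sides by (y - 5). However, since y = 5, we have (y - 5) = 0. Division by zero is undefined, making this step invalid.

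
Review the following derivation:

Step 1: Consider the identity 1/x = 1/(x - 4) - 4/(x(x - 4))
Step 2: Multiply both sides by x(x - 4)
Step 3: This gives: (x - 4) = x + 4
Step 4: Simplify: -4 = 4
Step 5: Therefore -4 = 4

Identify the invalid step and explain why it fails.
Step 3: This gives: (x - 4) = x + 4

Step 3 makes a sign error when clearing denominators. Multiplying -4/(x(x - 4)) by x(x - 4) gives -4, not +4. The correct result is (x - 4) = x - 4, which is trivially true, not (x - 4) = x + 4. (Step 1 is a valid identity: 1/(x - 4) - 4/(x(x - 4)) = (x - 4)/(x(x - 4)) = 1/x.)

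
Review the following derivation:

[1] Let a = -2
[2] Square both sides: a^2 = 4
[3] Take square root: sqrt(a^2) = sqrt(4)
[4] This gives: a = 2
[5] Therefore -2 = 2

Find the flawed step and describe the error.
Step 4: This gives: a = 2

Step 4 incorrectly states that sqrt(a^2) = a. The correct identity is sqrt(a^2) = |a|. Since a = -2 < 0, we have sqrt(a^2) = |-2| = 2, not a = -2.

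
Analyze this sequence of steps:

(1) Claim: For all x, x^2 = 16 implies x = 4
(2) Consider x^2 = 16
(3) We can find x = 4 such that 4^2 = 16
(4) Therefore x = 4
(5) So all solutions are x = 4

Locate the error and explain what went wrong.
Step 4: Therefore x = 4

Step 4 incorrectly concludes that x = 4 is the only solution. The proof shows that x = 4 is A solution (existence), but does not show it is the ONLY solution (uniqueness). In fact, x = -4 is also a solution since (-4)^2 = 16. Finding one solution doesn't prove there are no others.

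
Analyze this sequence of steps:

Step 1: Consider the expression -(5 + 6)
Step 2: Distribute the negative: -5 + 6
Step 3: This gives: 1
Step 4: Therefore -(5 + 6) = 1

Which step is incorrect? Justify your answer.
Step 2: Distribute the negative: -5 + 6

Step 2 incorrectly distributes the negative sign. The correct distribution is -(5 + 6) = -5 - 6 = -11. The negative must be applied to both terms, not just the first. The error treats -(5 + 6) as -5 + 6, which equals 1 instead of -11.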